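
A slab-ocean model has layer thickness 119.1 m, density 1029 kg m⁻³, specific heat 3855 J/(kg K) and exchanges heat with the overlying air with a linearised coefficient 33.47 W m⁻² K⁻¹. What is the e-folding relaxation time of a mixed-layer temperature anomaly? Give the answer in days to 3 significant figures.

Areal heat capacity C = ρ c_p D = 1029 × 3855 × 119.1 = 4.72×10^8 J m⁻² K⁻¹.
Relaxation time τ = C / λ = 4.72×10^8 / 33.47 = 1.41×10^7 s.
In days: 1.41×10^7 s / (86400 s/day) = 163 days.

163 days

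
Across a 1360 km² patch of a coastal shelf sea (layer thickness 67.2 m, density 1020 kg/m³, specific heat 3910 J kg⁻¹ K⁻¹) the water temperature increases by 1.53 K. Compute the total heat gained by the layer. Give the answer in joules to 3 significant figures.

Areal heat capacity C = ρ c_p D = 1020 × 3910 × 67.2 = 2.68×10^8 J/(m²·K).
Heat per unit area: q = C ΔT = 2.68×10^8 × 1.53 = 4.10×10^8 J/m².
Total heat: Q = q × A = 4.10×10^8 × (1360 × 10⁶ m²) = 5.58×10^17 J.

5.58×10^17 J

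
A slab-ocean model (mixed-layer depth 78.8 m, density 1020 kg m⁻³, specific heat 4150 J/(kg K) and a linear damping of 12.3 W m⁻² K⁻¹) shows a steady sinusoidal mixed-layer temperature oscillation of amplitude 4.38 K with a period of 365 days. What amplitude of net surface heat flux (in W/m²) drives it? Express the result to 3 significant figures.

296

Areal heat capacity C = ρ c_p D = 1020 × 4150 × 78.8 = 3.34×10^8 J/(m^2 K).
ω = 2π / 3.15×10^7 s = 1.99×10^-7 s⁻¹.
√((Cω)² + λ²) = √((66.5)² + 12.3²) = 67.6 W/(m²·K).
F₀ = A × √((Cω)²+λ²) = 4.38 × 67.6 = 296 W/m².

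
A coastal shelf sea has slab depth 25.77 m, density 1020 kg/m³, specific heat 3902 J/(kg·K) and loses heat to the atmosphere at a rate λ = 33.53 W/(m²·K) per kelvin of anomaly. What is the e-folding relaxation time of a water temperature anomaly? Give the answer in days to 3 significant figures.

Areal heat capacity C = ρ c_p D = 1020 × 3902 × 25.77 = 1.03×10^8 J/(m²·K).
Relaxation time τ = C / λ = 1.03×10^8 / 33.53 = 3.06×10^6 s.
In days: 3.06×10^6 s / (86400 s/day) = 35.4 days.

35.4 days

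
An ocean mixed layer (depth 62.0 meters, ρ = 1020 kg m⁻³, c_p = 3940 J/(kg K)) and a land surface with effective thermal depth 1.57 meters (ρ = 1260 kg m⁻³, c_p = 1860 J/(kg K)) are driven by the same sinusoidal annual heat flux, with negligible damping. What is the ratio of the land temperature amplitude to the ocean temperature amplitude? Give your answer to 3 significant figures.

C_ocean = 1020 × 3940 × 62.0 = 2.49×10^8 J/(m²·K).
C_land = 1260 × 1860 × 1.57 = 3.68×10^6 J/(m²·K).
Undamped amplitude ∝ 1/C, so A_land/A_ocean = C_ocean/C_land = 67.7.

67.7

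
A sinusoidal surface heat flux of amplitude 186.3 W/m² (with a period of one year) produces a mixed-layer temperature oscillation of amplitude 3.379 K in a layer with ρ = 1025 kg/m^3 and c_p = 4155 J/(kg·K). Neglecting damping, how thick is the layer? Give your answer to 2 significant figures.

ω = 2π / 3.15×10^7 s = 1.99×10^-7 s⁻¹.
Required C = F₀ / (A ω) = 186.3 / (3.379 × 1.99×10^-7) = 2.77×10^8 J/(m²·K).
D = C / (ρ c_p) = 2.77×10^8 / (1025 × 4155) = 65.0 m.

65 m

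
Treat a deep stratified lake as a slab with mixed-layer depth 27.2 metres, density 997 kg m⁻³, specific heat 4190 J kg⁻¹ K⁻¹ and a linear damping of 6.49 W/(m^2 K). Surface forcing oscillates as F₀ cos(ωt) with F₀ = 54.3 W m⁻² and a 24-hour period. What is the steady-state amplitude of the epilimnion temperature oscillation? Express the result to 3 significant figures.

0.00657 K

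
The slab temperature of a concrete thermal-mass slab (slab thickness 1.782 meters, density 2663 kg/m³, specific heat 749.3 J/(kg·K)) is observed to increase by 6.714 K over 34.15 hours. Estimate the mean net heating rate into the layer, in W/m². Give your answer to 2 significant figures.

190

Areal heat capacity C = ρ c_p D = 2663 × 749.3 × 1.782 = 3.56×10^6 J m⁻² K⁻¹.
Required heat per unit area: Q = C ΔT = 3.56×10^6 × 6.714 = 2.39×10^7 J/m².
Flux F = Q / Δt = 2.39×10^7 / 1.23×10^5 s = 194 W/m².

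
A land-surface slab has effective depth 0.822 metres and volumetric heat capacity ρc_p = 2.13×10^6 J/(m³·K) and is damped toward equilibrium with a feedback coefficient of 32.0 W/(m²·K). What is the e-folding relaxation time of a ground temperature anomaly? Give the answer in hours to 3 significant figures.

Areal heat capacity C = ρc_p × D = 2.13×10^6 × 0.822 = 1.75×10^6 J/(m^2 K).
Relaxation time τ = C / λ = 1.75×10^6 / 32.0 = 54700 s.
In hours: 54700 s / (3600 s/hour) = 15.2 hours.

15.2 hours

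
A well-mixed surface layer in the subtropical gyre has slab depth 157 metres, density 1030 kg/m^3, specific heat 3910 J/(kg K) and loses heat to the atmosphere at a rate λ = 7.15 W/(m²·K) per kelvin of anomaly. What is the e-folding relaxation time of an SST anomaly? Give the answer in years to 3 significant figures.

Areal heat capacity C = ρ c_p D = 1030 × 3910 × 157 = 6.32×10^8 J m⁻² K⁻¹.
Relaxation time τ = C / λ = 6.32×10^8 / 7.15 = 8.84×10^7 s.
In years: 8.84×10^7 s / (3.156×10^7 s/year) = 2.80 years.

2.80 years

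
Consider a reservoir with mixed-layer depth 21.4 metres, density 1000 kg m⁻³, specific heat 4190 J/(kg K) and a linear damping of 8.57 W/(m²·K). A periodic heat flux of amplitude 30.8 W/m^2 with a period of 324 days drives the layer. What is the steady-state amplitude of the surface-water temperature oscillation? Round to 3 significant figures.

Areal heat capacity C = ρ c_p D = 1000 × 4190 × 21.4 = 8.97×10^7 J/(m²·K).
Angular frequency ω = 2π / T = 2π / 2.80×10^7 s = 2.24×10^-7 s⁻¹.
√((Cω)² + λ²) = √((20.1)² + 8.57²) = 21.9 W/(m²·K).
Amplitude A = F₀ / √((Cω)²+λ²) = 30.8 / 21.9 = 1.41 K.

1.41 K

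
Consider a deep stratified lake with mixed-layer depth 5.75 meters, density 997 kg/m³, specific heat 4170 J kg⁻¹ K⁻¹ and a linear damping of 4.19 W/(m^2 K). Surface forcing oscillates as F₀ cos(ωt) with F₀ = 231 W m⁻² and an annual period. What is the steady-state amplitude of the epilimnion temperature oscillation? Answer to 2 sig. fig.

36 K

Areal heat capacity C = ρ c_p D = 997 × 4170 × 5.75 = 2.39×10^7 J m⁻² K⁻¹.
Angular frequency ω = 2π / T = 2π / 3.15×10^7 s = 1.99×10^-7 s⁻¹.
√((Cω)² + λ²) = √((4.76)² + 4.19²) = 6.34 W/(m²·K).
Amplitude A = F₀ / √((Cω)²+λ²) = 231 / 6.34 = 36.4 K.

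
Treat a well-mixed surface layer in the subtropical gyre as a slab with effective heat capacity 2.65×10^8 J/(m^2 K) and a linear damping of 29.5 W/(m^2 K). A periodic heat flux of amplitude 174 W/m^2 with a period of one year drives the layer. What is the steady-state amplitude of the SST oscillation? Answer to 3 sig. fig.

Areal heat capacity C = 2.65×10^8 J/(m^2 K) (given).
Angular frequency ω = 2π / T = 2π / 3.15×10^7 s = 1.99×10^-7 s⁻¹.
√((Cω)² + λ²) = √((52.8)² + 29.5²) = 60.5 W/(m²·K).
Amplitude A = F₀ / √((Cω)²+λ²) = 174 / 60.5 = 2.88 K.

2.88 K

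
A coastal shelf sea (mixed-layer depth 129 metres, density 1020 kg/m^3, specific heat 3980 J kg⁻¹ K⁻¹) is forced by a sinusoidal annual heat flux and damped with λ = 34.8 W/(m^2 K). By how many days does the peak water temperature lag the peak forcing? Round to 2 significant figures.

73 days

Areal heat capacity C = ρ c_p D = 1020 × 3980 × 129 = 5.24×10^8 J/(m^2 K).
ω = 2π / 3.15×10^7 s = 1.99×10^-7 s⁻¹.
Phase lag φ = arctan(Cω/λ) = arctan(104/34.8) = 1.25 rad.
Time lag = φ / ω = 1.25 / 1.99×10^-7 = 6.27×10^6 s = 72.5 days.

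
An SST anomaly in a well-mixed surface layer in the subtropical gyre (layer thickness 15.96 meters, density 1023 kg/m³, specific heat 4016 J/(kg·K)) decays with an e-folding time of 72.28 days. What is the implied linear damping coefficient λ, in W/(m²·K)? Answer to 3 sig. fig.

Areal heat capacity C = ρ c_p D = 1023 × 4016 × 15.96 = 6.56×10^7 J m⁻² K⁻¹.
τ = 72.28 days = 6.24×10^6 s.
λ = C / τ = 6.56×10^7 / 6.24×10^6 = 10.5 W/(m²·K).

10.5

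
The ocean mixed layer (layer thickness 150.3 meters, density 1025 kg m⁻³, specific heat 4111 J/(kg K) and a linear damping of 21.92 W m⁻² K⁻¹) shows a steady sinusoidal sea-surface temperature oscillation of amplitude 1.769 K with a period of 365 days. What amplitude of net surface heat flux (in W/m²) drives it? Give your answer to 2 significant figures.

Areal heat capacity C = ρ c_p D = 1025 × 4111 × 150.3 = 6.33×10^8 J/(m^2 K).
ω = 2π / 3.15×10^7 s = 1.99×10^-7 s⁻¹.
√((Cω)² + λ²) = √((126)² + 21.92²) = 128 W/(m²·K).
F₀ = A × √((Cω)²+λ²) = 1.769 × 128 = 227 W/m².

230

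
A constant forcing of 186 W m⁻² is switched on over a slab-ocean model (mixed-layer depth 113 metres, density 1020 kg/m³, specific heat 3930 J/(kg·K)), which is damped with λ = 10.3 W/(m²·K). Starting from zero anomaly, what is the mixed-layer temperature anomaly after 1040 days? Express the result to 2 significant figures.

16 K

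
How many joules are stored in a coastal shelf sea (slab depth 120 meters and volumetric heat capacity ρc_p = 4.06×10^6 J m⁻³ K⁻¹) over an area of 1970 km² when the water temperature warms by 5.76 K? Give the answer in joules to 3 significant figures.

5.53×10^18 J

Areal heat capacity C = ρc_p × D = 4.06×10^6 × 120 = 4.87×10^8 J m⁻² K⁻¹.
Heat per unit area: q = C ΔT = 4.87×10^8 × 5.76 = 2.81×10^9 J/m².
Total heat: Q = q × A = 2.81×10^9 × (1970 × 10⁶ m²) = 5.53×10^18 J.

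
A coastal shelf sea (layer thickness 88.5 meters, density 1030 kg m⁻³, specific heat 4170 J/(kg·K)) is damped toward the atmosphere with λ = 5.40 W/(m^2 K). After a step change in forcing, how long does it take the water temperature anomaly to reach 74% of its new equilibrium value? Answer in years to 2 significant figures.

3.0 years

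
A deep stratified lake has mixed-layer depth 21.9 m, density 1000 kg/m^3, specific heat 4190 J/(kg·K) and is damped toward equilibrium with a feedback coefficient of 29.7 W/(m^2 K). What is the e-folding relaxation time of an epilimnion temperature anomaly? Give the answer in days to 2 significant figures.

36 days

Areal heat capacity C = ρ c_p D = 1000 × 4190 × 21.9 = 9.18×10^7 J m⁻² K⁻¹.
Relaxation time τ = C / λ = 9.18×10^7 / 29.7 = 3.09×10^6 s.
In days: 3.09×10^6 s / (86400 s/day) = 35.8 days.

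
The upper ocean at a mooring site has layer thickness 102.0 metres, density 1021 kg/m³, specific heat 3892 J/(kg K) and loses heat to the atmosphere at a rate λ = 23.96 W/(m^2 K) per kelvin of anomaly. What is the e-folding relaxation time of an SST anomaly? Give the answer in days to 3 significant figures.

196 days

Areal heat capacity C = ρ c_p D = 1021 × 3892 × 102.0 = 4.05×10^8 J/(m²·K).
Relaxation time τ = C / λ = 4.05×10^8 / 23.96 = 1.69×10^7 s.
In days: 1.69×10^7 s / (86400 s/day) = 196 days.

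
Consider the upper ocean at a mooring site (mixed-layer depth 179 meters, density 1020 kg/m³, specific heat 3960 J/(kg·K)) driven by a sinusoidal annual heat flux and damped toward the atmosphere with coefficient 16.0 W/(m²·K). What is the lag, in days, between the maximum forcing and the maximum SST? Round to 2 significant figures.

85 days

Areal heat capacity C = ρ c_p D = 1020 × 3960 × 179 = 7.23×10^8 J/(m²·K).
ω = 2π / 3.15×10^7 s = 1.99×10^-7 s⁻¹.
Phase lag φ = arctan(Cω/λ) = arctan(144/16.0) = 1.46 rad.
Time lag = φ / ω = 1.46 / 1.99×10^-7 = 7.33×10^6 s = 84.8 days.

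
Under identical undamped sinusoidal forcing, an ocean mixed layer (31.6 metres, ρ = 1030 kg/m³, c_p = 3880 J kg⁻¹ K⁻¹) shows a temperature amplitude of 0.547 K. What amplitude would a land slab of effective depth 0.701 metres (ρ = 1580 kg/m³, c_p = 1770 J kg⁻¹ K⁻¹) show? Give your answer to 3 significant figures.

35.2 K

C_ocean = 1.26×10^8 J/(m²·K); C_land = 1.96×10^6 J/(m²·K).
A ∝ 1/C ⇒ A_land = A_ocean × C_ocean/C_land = 0.547 × 64.4 = 35.2 K.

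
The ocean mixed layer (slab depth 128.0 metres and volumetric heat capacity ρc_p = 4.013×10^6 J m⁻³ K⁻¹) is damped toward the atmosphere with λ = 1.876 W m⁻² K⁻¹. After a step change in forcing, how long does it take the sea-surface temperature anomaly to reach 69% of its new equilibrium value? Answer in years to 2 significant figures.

10 years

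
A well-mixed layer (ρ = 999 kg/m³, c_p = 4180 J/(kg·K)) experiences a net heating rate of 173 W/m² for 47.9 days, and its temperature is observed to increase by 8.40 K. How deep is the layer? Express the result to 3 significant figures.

20.4 m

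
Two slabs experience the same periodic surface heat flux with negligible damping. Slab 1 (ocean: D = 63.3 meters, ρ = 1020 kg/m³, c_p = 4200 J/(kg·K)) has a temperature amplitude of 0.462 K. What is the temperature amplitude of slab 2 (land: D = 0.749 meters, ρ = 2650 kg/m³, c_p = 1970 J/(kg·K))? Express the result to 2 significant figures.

C_ocean = 2.71×10^8 J/(m²·K); C_land = 3.91×10^6 J/(m²·K).
A ∝ 1/C ⇒ A_land = A_ocean × C_ocean/C_land = 0.462 × 69.4 = 32.0 K.

32 K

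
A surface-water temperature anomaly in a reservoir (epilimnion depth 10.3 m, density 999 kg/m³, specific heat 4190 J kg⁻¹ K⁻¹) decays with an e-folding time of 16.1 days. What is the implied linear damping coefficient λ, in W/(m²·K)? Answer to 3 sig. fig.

31.0

Areal heat capacity C = ρ c_p D = 999 × 4190 × 10.3 = 4.31×10^7 J m⁻² K⁻¹.
τ = 16.1 days = 1.39×10^6 s.
λ = C / τ = 4.31×10^7 / 1.39×10^6 = 31.0 W/(m²·K).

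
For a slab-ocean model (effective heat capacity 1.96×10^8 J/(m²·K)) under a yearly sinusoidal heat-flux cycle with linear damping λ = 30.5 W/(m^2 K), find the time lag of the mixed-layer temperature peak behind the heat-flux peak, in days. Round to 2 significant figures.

53 days

Areal heat capacity C = 1.96×10^8 J/(m²·K) (given).
ω = 2π / 3.15×10^7 s = 1.99×10^-7 s⁻¹.
Phase lag φ = arctan(Cω/λ) = arctan(39.1/30.5) = 0.908 rad.
Time lag = φ / ω = 0.908 / 1.99×10^-7 = 4.56×10^6 s = 52.7 days.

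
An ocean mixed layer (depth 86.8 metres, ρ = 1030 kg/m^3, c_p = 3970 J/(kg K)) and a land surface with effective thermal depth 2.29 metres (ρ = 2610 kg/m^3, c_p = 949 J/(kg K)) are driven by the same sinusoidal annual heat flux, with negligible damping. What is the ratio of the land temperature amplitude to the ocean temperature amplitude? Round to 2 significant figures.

63

C_ocean = 1030 × 3970 × 86.8 = 3.55×10^8 J/(m²·K).
C_land = 2610 × 949 × 2.29 = 5.67×10^6 J/(m²·K).
Undamped amplitude ∝ 1/C, so A_land/A_ocean = C_ocean/C_land = 62.6.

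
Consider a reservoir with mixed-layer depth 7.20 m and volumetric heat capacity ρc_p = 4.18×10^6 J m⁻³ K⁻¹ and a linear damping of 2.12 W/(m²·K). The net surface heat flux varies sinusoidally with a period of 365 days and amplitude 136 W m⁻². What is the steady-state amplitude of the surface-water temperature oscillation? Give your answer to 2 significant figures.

Areal heat capacity C = ρc_p × D = 4.18×10^6 × 7.20 = 3.01×10^7 J/(m²·K).
Angular frequency ω = 2π / T = 2π / 3.15×10^7 s = 1.99×10^-7 s⁻¹.
√((Cω)² + λ²) = √((6.00)² + 2.12²) = 6.36 W/(m²·K).
Amplitude A = F₀ / √((Cω)²+λ²) = 136 / 6.36 = 21.4 K.

21 K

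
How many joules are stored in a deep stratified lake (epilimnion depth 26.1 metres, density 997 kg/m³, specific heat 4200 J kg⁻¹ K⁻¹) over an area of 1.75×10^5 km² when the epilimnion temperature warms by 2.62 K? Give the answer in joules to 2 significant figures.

Areal heat capacity C = ρ c_p D = 997 × 4200 × 26.1 = 1.09×10^8 J/(m²·K).
Heat per unit area: q = C ΔT = 1.09×10^8 × 2.62 = 2.86×10^8 J/m².
Total heat: Q = q × A = 2.86×10^8 × (1.75×10^5 × 10⁶ m²) = 5.01×10^19 J.

5.0×10^19 J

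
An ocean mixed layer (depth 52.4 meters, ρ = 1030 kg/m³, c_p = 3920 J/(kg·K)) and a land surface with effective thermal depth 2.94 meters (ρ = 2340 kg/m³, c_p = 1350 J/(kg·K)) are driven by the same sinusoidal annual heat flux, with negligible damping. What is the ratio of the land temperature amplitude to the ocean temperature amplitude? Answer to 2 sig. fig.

C_ocean = 1030 × 3920 × 52.4 = 2.12×10^8 J/(m²·K).
C_land = 2340 × 1350 × 2.94 = 9.29×10^6 J/(m²·K).
Undamped amplitude ∝ 1/C, so A_land/A_ocean = C_ocean/C_land = 22.8.

23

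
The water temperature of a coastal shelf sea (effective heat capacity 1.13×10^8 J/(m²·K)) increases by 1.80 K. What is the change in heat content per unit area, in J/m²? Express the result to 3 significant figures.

Areal heat capacity C = 1.13×10^8 J/(m²·K) (given).
ΔQ = C ΔT = 1.13×10^8 × 1.80 = 2.03×10^8 J/m².

2.03×10^8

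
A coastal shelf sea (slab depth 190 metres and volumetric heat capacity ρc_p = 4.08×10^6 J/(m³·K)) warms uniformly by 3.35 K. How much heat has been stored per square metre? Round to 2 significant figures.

Areal heat capacity C = ρc_p × D = 4.08×10^6 × 190 = 7.75×10^8 J/(m^2 K).
ΔQ = C ΔT = 7.75×10^8 × 3.35 = 2.60×10^9 J/m².

2.6×10^9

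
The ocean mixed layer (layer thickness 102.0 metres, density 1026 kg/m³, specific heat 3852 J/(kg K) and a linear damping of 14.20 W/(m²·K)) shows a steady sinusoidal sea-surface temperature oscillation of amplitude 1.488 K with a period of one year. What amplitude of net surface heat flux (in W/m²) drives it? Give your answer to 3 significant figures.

121

Areal heat capacity C = ρ c_p D = 1026 × 3852 × 102.0 = 4.03×10^8 J/(m^2 K).
ω = 2π / 3.15×10^7 s = 1.99×10^-7 s⁻¹.
√((Cω)² + λ²) = √((80.3)² + 14.20²) = 81.6 W/(m²·K).
F₀ = A × √((Cω)²+λ²) = 1.488 × 81.6 = 121 W/m².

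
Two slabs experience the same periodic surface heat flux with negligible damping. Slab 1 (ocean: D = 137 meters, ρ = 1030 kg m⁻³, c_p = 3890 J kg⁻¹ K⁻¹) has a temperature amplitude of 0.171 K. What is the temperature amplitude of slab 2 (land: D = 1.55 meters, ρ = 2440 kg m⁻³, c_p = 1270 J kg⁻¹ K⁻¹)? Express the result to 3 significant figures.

C_ocean = 5.49×10^8 J/(m²·K); C_land = 4.80×10^6 J/(m²·K).
A ∝ 1/C ⇒ A_land = A_ocean × C_ocean/C_land = 0.171 × 114 = 19.5 K.

19.5 K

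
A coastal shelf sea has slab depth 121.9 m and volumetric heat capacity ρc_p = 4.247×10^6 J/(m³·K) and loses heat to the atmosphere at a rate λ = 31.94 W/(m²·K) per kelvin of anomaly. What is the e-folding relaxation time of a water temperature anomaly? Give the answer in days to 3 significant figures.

188 days

Areal heat capacity C = ρc_p × D = 4.247×10^6 × 121.9 = 5.18×10^8 J m⁻² K⁻¹.
Relaxation time τ = C / λ = 5.18×10^8 / 31.94 = 1.62×10^7 s.
In days: 1.62×10^7 s / (86400 s/day) = 188 days.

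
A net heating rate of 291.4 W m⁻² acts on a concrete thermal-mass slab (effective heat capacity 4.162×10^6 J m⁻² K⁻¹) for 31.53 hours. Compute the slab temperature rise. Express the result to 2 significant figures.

7.9 K

Areal heat capacity C = 4.162×10^6 J m⁻² K⁻¹ (given).
Net heat input Q = F Δt = 291.4 × (31.53 hours × 3600 s/hour) = 3.31×10^7 J/m².
ΔT = Q / C = 3.31×10^7 / 4.16×10^6 = 7.95 K.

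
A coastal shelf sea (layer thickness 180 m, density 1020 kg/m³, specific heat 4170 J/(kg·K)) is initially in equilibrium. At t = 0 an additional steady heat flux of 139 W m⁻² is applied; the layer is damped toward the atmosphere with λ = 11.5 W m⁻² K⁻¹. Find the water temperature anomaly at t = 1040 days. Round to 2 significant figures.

9.0 K

Areal heat capacity C = ρ c_p D = 1020 × 4170 × 180 = 7.66×10^8 J m⁻² K⁻¹.
τ = C / λ = 7.66×10^8 / 11.5 = 6.66×10^7 s.
Equilibrium anomaly ΔT_eq = F / λ = 139 / 11.5 = 12.1 K.
t = 1040 days = 8.99×10^7 s, so t/τ = 1.35.
ΔT(t) = ΔT_eq (1 − e^(−t/τ)) = 12.1 × (1 − e^−1.35) = 8.95 K.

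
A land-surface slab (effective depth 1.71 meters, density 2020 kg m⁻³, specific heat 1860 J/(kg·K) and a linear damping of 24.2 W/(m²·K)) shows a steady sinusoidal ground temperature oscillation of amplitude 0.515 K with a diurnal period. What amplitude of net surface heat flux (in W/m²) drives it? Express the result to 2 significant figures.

Areal heat capacity C = ρ c_p D = 2020 × 1860 × 1.71 = 6.42×10^6 J m⁻² K⁻¹.
ω = 2π / 86400 s = 7.27×10^-5 s⁻¹.
√((Cω)² + λ²) = √((467)² + 24.2²) = 468 W/(m²·K).
F₀ = A × √((Cω)²+λ²) = 0.515 × 468 = 241 W/m².

240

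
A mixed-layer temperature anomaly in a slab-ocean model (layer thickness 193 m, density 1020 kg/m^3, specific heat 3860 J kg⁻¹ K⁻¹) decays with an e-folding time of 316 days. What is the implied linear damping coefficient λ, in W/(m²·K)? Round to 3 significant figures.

27.8

Areal heat capacity C = ρ c_p D = 1020 × 3860 × 193 = 7.60×10^8 J m⁻² K⁻¹.
τ = 316 days = 2.73×10^7 s.
λ = C / τ = 7.60×10^8 / 2.73×10^7 = 27.8 W/(m²·K).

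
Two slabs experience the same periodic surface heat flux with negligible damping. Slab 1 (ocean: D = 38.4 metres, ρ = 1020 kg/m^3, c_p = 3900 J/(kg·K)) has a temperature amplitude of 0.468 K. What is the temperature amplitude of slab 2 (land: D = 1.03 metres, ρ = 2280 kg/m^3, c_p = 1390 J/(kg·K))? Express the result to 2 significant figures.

22 K

C_ocean = 1.53×10^8 J/(m²·K); C_land = 3.26×10^6 J/(m²·K).
A ∝ 1/C ⇒ A_land = A_ocean × C_ocean/C_land = 0.468 × 46.8 = 21.9 K.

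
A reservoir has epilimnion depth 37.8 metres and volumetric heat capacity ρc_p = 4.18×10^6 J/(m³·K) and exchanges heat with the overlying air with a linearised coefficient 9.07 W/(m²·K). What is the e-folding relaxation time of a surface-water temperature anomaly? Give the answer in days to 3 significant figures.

202 days

Areal heat capacity C = ρc_p × D = 4.18×10^6 × 37.8 = 1.58×10^8 J m⁻² K⁻¹.
Relaxation time τ = C / λ = 1.58×10^8 / 9.07 = 1.74×10^7 s.
In days: 1.74×10^7 s / (86400 s/day) = 202 days.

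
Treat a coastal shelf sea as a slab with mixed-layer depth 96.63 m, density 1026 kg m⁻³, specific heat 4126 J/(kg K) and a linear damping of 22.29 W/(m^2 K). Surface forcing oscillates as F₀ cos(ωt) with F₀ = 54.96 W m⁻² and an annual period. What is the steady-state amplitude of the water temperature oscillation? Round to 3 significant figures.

0.650 K

Areal heat capacity C = ρ c_p D = 1026 × 4126 × 96.63 = 4.09×10^8 J/(m²·K).
Angular frequency ω = 2π / T = 2π / 3.15×10^7 s = 1.99×10^-7 s⁻¹.
√((Cω)² + λ²) = √((81.5)² + 22.29²) = 84.5 W/(m²·K).
Amplitude A = F₀ / √((Cω)²+λ²) = 54.96 / 84.5 = 0.650 K.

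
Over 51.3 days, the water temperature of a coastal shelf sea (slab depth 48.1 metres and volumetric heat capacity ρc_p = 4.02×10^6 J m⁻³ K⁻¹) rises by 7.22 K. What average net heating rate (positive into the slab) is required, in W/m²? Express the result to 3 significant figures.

315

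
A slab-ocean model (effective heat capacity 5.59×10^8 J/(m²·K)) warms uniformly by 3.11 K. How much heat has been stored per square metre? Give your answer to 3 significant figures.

Areal heat capacity C = 5.59×10^8 J/(m²·K) (given).
ΔQ = C ΔT = 5.59×10^8 × 3.11 = 1.74×10^9 J/m².

1.74×10^9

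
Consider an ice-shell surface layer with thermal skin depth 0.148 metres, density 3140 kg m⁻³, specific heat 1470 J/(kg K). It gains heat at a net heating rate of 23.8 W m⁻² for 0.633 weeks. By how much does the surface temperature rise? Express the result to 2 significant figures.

13 K

Areal heat capacity C = ρ c_p D = 3140 × 1470 × 0.148 = 6.83×10^5 J m⁻² K⁻¹.
Net heat input Q = F Δt = 23.8 × (0.633 weeks × 6.048×10^5 s/week) = 9.11×10^6 J/m².
ΔT = Q / C = 9.11×10^6 / 6.83×10^5 = 13.3 K.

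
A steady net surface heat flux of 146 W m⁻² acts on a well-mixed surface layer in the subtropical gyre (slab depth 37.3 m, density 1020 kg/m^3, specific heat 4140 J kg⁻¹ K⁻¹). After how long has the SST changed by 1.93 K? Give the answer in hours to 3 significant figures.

578 hours

Areal heat capacity C = ρ c_p D = 1020 × 4140 × 37.3 = 1.58×10^8 J m⁻² K⁻¹.
Time required: Δt = C ΔT / F = 1.58×10^8 × 1.93 / 146 = 2.08×10^6 s.
In hours: 2.08×10^6 s / (3600 s/hour) = 578 hours.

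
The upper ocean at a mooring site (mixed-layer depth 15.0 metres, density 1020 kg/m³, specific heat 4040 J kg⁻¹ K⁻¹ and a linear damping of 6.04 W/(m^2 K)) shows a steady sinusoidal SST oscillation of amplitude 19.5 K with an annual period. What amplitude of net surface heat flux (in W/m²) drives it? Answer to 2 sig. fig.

270

Areal heat capacity C = ρ c_p D = 1020 × 4040 × 15.0 = 6.18×10^7 J/(m²·K).
ω = 2π / 3.15×10^7 s = 1.99×10^-7 s⁻¹.
√((Cω)² + λ²) = √((12.3)² + 6.04²) = 13.7 W/(m²·K).
F₀ = A × √((Cω)²+λ²) = 19.5 × 13.7 = 267 W/m².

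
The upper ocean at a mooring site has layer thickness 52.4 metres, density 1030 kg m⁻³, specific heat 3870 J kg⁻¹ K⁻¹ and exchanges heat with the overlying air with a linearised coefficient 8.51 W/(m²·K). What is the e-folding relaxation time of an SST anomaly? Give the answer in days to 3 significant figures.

284 days

Areal heat capacity C = ρ c_p D = 1030 × 3870 × 52.4 = 2.09×10^8 J/(m^2 K).
Relaxation time τ = C / λ = 2.09×10^8 / 8.51 = 2.45×10^7 s.
In days: 2.45×10^7 s / (86400 s/day) = 284 days.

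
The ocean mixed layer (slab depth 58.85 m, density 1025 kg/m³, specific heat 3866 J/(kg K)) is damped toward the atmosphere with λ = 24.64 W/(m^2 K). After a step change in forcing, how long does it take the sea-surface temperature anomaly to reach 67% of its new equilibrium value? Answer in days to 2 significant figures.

120 days

Areal heat capacity C = ρ c_p D = 1025 × 3866 × 58.85 = 2.33×10^8 J m⁻² K⁻¹.
τ = C / λ = 2.33×10^8 / 24.64 = 9.46×10^6 s.
Fraction reached: 1 − e^(−t/τ) = 0.67 ⇒ t = −τ ln(1 − 0.67) = τ × 1.11.
t = 1.05×10^7 s = 121 days.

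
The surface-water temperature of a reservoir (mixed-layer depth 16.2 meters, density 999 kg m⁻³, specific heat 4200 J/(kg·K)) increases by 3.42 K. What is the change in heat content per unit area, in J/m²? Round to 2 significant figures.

Areal heat capacity C = ρ c_p D = 999 × 4200 × 16.2 = 6.80×10^7 J m⁻² K⁻¹.
ΔQ = C ΔT = 6.80×10^7 × 3.42 = 2.32×10^8 J/m².

2.3×10^8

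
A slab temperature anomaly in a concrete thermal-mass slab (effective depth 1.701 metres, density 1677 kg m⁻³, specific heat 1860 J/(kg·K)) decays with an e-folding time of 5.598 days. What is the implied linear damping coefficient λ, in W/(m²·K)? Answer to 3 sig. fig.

Areal heat capacity C = ρ c_p D = 1677 × 1860 × 1.701 = 5.31×10^6 J/(m^2 K).
τ = 5.598 days = 4.84×10^5 s.
λ = C / τ = 5.31×10^6 / 4.84×10^5 = 11.0 W/(m²·K).

11.0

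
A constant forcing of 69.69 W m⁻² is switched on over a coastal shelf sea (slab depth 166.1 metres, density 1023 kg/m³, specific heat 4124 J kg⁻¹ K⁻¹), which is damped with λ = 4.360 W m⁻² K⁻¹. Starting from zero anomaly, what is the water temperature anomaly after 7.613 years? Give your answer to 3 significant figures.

Areal heat capacity C = ρ c_p D = 1023 × 4124 × 166.1 = 7.01×10^8 J m⁻² K⁻¹.
τ = C / λ = 7.01×10^8 / 4.360 = 1.61×10^8 s.
Equilibrium anomaly ΔT_eq = F / λ = 69.69 / 4.360 = 16.0 K.
t = 7.613 years = 2.40×10^8 s, so t/τ = 1.49.
ΔT(t) = ΔT_eq (1 − e^(−t/τ)) = 16.0 × (1 − e^−1.49) = 12.4 K.

12.4 K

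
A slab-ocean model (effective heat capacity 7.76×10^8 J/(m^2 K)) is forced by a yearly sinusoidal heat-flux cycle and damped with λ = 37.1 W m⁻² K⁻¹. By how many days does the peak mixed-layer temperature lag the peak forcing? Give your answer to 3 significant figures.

77.6 days

Areal heat capacity C = 7.76×10^8 J/(m^2 K) (given).
ω = 2π / 3.15×10^7 s = 1.99×10^-7 s⁻¹.
Phase lag φ = arctan(Cω/λ) = arctan(155/37.1) = 1.34 rad.
Time lag = φ / ω = 1.34 / 1.99×10^-7 = 6.70×10^6 s = 77.6 days.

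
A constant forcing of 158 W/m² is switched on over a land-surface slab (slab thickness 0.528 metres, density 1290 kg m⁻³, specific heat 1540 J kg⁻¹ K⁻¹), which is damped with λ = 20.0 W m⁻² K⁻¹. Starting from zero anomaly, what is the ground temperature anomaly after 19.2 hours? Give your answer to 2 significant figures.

Areal heat capacity C = ρ c_p D = 1290 × 1540 × 0.528 = 1.05×10^6 J m⁻² K⁻¹.
τ = C / λ = 1.05×10^6 / 20.0 = 52400 s.
Equilibrium anomaly ΔT_eq = F / λ = 158 / 20.0 = 7.90 K.
t = 19.2 hours = 69100 s, so t/τ = 1.32.
ΔT(t) = ΔT_eq (1 − e^(−t/τ)) = 7.90 × (1 − e^−1.32) = 5.79 K.

5.8 K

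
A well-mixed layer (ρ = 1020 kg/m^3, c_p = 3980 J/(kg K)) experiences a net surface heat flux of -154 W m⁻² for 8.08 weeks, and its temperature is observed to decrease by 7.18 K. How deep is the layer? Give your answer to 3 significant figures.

25.8 m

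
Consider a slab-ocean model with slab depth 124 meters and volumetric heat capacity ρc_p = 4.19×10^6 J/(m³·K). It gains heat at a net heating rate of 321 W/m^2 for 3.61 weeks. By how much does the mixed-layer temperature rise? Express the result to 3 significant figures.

Areal heat capacity C = ρc_p × D = 4.19×10^6 × 124 = 5.20×10^8 J/(m²·K).
Net heat input Q = F Δt = 321 × (3.61 weeks × 6.048×10^5 s/week) = 7.01×10^8 J/m².
ΔT = Q / C = 7.01×10^8 / 5.20×10^8 = 1.35 K.

1.35 K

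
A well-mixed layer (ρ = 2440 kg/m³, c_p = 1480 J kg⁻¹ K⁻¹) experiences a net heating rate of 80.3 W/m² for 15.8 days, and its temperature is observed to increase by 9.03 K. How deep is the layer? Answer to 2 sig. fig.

3.4 m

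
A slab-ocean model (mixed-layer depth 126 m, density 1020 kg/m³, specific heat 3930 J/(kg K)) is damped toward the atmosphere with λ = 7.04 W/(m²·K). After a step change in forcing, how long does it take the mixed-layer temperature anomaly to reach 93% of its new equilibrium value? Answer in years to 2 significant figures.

Areal heat capacity C = ρ c_p D = 1020 × 3930 × 126 = 5.05×10^8 J/(m²·K).
τ = C / λ = 5.05×10^8 / 7.04 = 7.17×10^7 s.
Fraction reached: 1 − e^(−t/τ) = 0.93 ⇒ t = −τ ln(1 − 0.93) = τ × 2.66.
t = 1.91×10^8 s = 6.05 years.

6.0 years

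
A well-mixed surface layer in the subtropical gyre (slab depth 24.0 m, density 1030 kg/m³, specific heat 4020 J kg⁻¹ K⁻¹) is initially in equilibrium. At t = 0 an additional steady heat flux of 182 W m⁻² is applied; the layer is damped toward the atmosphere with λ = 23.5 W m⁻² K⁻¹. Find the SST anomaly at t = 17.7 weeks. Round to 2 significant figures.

7.1 K

Areal heat capacity C = ρ c_p D = 1030 × 4020 × 24.0 = 9.94×10^7 J m⁻² K⁻¹.
τ = C / λ = 9.94×10^7 / 23.5 = 4.23×10^6 s.
Equilibrium anomaly ΔT_eq = F / λ = 182 / 23.5 = 7.74 K.
t = 17.7 weeks = 1.07×10^7 s, so t/τ = 2.53.
ΔT(t) = ΔT_eq (1 − e^(−t/τ)) = 7.74 × (1 − e^−2.53) = 7.13 K.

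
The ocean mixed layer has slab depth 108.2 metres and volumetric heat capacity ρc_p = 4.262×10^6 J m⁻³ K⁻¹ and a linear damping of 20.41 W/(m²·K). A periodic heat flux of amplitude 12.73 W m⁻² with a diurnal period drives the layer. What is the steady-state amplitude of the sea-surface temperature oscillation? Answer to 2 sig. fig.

3.8×10^-4 K

Areal heat capacity C = ρc_p × D = 4.262×10^6 × 108.2 = 4.61×10^8 J/(m^2 K).
Angular frequency ω = 2π / T = 2π / 86400 s = 7.27×10^-5 s⁻¹.
√((Cω)² + λ²) = √((33500)² + 20.41²) = 33500 W/(m²·K).
Amplitude A = F₀ / √((Cω)²+λ²) = 12.73 / 33500 = 3.80×10^-4 K.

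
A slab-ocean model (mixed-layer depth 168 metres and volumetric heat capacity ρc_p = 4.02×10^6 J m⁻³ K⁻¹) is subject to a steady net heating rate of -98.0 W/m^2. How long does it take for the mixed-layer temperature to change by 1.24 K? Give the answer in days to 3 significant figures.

Areal heat capacity C = ρc_p × D = 4.02×10^6 × 168 = 6.75×10^8 J/(m²·K).
Time required: Δt = C ΔT / F = 6.75×10^8 × -1.24 / -98.0 = 8.55×10^6 s.
In days: 8.55×10^6 s / (86400 s/day) = 98.9 days.

98.9 days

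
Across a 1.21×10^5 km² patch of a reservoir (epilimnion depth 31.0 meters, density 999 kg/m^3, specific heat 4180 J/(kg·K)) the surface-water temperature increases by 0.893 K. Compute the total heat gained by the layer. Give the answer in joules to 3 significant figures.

Areal heat capacity C = ρ c_p D = 999 × 4180 × 31.0 = 1.29×10^8 J m⁻² K⁻¹.
Heat per unit area: q = C ΔT = 1.29×10^8 × 0.893 = 1.16×10^8 J/m².
Total heat: Q = q × A = 1.16×10^8 × (1.21×10^5 × 10⁶ m²) = 1.40×10^19 J.

1.40×10^19 J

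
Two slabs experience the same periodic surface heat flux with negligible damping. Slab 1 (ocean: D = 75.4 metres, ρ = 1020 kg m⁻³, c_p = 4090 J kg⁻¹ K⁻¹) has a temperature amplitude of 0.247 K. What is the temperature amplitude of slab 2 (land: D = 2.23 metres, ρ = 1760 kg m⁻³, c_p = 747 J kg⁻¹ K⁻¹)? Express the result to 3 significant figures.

C_ocean = 3.15×10^8 J/(m²·K); C_land = 2.93×10^6 J/(m²·K).
A ∝ 1/C ⇒ A_land = A_ocean × C_ocean/C_land = 0.247 × 107 = 26.5 K.

26.5 K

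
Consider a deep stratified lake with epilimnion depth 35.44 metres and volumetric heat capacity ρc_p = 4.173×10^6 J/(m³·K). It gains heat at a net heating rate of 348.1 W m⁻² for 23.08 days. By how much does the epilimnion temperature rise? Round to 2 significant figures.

4.7 K

Areal heat capacity C = ρc_p × D = 4.173×10^6 × 35.44 = 1.48×10^8 J/(m²·K).
Net heat input Q = F Δt = 348.1 × (23.08 days × 86400 s/day) = 6.94×10^8 J/m².
ΔT = Q / C = 6.94×10^8 / 1.48×10^8 = 4.69 K.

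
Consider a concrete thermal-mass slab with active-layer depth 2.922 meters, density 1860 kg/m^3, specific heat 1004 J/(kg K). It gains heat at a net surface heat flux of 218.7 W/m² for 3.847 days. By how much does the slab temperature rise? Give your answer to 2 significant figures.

Areal heat capacity C = ρ c_p D = 1860 × 1004 × 2.922 = 5.46×10^6 J/(m²·K).
Net heat input Q = F Δt = 218.7 × (3.847 days × 86400 s/day) = 7.27×10^7 J/m².
ΔT = Q / C = 7.27×10^7 / 5.46×10^6 = 13.3 K.

13 K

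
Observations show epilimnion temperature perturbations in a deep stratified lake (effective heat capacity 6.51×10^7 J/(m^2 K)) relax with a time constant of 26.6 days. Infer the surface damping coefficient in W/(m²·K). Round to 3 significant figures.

28.3

Areal heat capacity C = 6.51×10^7 J/(m^2 K) (given).
τ = 26.6 days = 2.30×10^6 s.
λ = C / τ = 6.51×10^7 / 2.30×10^6 = 28.3 W/(m²·K).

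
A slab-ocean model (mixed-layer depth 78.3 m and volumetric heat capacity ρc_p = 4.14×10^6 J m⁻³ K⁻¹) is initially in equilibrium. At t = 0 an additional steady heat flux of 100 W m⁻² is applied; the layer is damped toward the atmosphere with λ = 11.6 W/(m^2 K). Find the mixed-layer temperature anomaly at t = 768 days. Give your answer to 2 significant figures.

Areal heat capacity C = ρc_p × D = 4.14×10^6 × 78.3 = 3.24×10^8 J/(m^2 K).
τ = C / λ = 3.24×10^8 / 11.6 = 2.79×10^7 s.
Equilibrium anomaly ΔT_eq = F / λ = 100 / 11.6 = 8.62 K.
t = 768 days = 6.64×10^7 s, so t/τ = 2.37.
ΔT(t) = ΔT_eq (1 − e^(−t/τ)) = 8.62 × (1 − e^−2.37) = 7.82 K.

7.8 K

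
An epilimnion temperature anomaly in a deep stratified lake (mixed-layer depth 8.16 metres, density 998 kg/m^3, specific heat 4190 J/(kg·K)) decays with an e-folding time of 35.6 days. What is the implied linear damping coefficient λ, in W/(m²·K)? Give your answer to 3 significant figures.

11.1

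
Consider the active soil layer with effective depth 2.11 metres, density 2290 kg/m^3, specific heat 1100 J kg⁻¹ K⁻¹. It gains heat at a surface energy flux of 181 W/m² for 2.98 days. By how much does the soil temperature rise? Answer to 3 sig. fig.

Areal heat capacity C = ρ c_p D = 2290 × 1100 × 2.11 = 5.32×10^6 J/(m^2 K).
Net heat input Q = F Δt = 181 × (2.98 days × 86400 s/day) = 4.66×10^7 J/m².
ΔT = Q / C = 4.66×10^7 / 5.32×10^6 = 8.77 K.

8.77 K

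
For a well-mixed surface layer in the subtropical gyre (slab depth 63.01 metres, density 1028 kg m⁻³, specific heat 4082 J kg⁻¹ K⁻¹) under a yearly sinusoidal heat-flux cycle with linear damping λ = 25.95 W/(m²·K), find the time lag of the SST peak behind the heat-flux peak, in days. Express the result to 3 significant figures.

64.7 days

Areal heat capacity C = ρ c_p D = 1028 × 4082 × 63.01 = 2.64×10^8 J/(m²·K).
ω = 2π / 3.15×10^7 s = 1.99×10^-7 s⁻¹.
Phase lag φ = arctan(Cω/λ) = arctan(52.7/25.95) = 1.11 rad.
Time lag = φ / ω = 1.11 / 1.99×10^-7 = 5.59×10^6 s = 64.7 days.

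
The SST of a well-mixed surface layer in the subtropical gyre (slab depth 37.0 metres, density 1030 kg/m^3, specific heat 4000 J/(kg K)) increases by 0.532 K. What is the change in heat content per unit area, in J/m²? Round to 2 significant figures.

Areal heat capacity C = ρ c_p D = 1030 × 4000 × 37.0 = 1.52×10^8 J/(m^2 K).
ΔQ = C ΔT = 1.52×10^8 × 0.532 = 8.11×10^7 J/m².

8.1×10^7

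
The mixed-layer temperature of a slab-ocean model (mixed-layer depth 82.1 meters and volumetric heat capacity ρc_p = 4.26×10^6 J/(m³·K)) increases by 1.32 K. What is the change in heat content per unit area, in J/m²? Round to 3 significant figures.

4.62×10^8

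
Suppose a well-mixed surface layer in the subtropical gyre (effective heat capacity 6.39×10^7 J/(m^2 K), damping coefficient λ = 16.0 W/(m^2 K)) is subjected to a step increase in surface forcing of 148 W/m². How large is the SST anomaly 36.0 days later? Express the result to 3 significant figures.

Areal heat capacity C = 6.39×10^7 J/(m^2 K) (given).
τ = C / λ = 6.39×10^7 / 16.0 = 3.99×10^6 s.
Equilibrium anomaly ΔT_eq = F / λ = 148 / 16.0 = 9.25 K.
t = 36.0 days = 3.11×10^6 s, so t/τ = 0.779.
ΔT(t) = ΔT_eq (1 − e^(−t/τ)) = 9.25 × (1 − e^−0.779) = 5.00 K.

5.00 K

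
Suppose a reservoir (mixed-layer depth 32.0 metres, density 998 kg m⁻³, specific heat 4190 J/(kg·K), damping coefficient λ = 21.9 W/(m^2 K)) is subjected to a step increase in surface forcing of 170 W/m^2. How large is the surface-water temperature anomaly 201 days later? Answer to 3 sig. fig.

Areal heat capacity C = ρ c_p D = 998 × 4190 × 32.0 = 1.34×10^8 J/(m^2 K).
τ = C / λ = 1.34×10^8 / 21.9 = 6.11×10^6 s.
Equilibrium anomaly ΔT_eq = F / λ = 170 / 21.9 = 7.76 K.
t = 201 days = 1.74×10^7 s, so t/τ = 2.84.
ΔT(t) = ΔT_eq (1 − e^(−t/τ)) = 7.76 × (1 − e^−2.84) = 7.31 K.

7.31 K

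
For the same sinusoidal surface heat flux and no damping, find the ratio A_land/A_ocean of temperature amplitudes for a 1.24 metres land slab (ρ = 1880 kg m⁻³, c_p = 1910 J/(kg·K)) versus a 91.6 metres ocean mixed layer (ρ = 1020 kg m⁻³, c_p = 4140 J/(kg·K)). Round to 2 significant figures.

C_ocean = 1020 × 4140 × 91.6 = 3.87×10^8 J/(m²·K).
C_land = 1880 × 1910 × 1.24 = 4.45×10^6 J/(m²·K).
Undamped amplitude ∝ 1/C, so A_land/A_ocean = C_ocean/C_land = 86.9.

87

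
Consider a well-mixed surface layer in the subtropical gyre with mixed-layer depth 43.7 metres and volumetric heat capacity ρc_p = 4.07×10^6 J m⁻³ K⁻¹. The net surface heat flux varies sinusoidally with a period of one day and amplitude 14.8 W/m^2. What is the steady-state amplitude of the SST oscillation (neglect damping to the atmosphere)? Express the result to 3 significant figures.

Areal heat capacity C = ρc_p × D = 4.07×10^6 × 43.7 = 1.78×10^8 J/(m²·K).
Angular frequency ω = 2π / T = 2π / 86400 s = 7.27×10^-5 s⁻¹.
Cω = 1.78×10^8 × 7.27×10^-5 = 12900 W/(m²·K).
Amplitude A = F₀ / (Cω) = 14.8 / 12900 = 0.00114 K.

0.00114 K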